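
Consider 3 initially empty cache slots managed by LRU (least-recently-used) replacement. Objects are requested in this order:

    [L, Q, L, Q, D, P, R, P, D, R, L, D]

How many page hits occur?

L → fault, frames [L]
Q → fault, frames [L, Q]
L → hit
Q → hit
D → fault, frames [L, Q, D]
P → fault, evict L, frames [Q, D, P]
R → fault, evict Q, frames [D, P, R]
P → hit
D → hit
R → hit
L → fault, evict P, frames [D, R, L]
D → hit
Hits: 6.

6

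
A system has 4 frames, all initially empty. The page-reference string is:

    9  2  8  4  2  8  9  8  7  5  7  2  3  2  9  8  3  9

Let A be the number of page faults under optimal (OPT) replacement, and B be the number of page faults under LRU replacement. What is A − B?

-2

Under OPT: F F F F . . . . F F . . F . . F . . → 8 faults.
Under LRU: F F F F . . . . F F . F F . F F . . → 10 faults.
A − B = 8 − 10 = -2.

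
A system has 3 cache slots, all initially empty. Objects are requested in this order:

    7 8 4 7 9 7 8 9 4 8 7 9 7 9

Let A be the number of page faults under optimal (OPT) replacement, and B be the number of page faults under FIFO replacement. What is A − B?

Under OPT: F F F . F . . . F . . F . . → 6 faults.
Under FIFO: F F F . F F F . F . . F F . → 9 faults.
A − B = 6 − 9 = -3.

-3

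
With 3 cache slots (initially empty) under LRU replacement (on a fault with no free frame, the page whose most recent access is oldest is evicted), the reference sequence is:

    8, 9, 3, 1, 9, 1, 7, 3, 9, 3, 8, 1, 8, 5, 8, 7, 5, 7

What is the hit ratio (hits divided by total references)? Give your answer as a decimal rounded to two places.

8 -> miss, frames {8}
9 -> miss, frames {8,9}
3 -> miss, frames {8,9,3}
1 -> miss, evict 8, frames {9,3,1}
9 -> hit
1 -> hit
7 -> miss, evict 3, frames {9,1,7}
3 -> miss, evict 9, frames {1,7,3}
9 -> miss, evict 1, frames {7,3,9}
3 -> hit
8 -> miss, evict 7, frames {9,3,8}
1 -> miss, evict 9, frames {3,8,1}
8 -> hit
5 -> miss, evict 3, frames {1,8,5}
8 -> hit
7 -> miss, evict 1, frames {5,8,7}
5 -> hit
7 -> hit
Hits: 7 of 18 references → 7/18 = 0.3889.

0.39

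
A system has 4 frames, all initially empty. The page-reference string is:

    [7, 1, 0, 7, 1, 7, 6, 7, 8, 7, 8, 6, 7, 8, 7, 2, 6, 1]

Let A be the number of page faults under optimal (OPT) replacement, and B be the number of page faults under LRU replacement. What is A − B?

Under OPT: F F F . . . F . F . . . . . . F . . → 6 faults.
Under LRU: F F F . . . F . F . . . . . . F . F → 7 faults.
A − B = 6 − 7 = -1.

-1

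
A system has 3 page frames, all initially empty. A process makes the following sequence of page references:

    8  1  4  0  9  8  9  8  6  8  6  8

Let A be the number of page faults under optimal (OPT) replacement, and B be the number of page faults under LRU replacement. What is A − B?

-1

Under OPT: F F F F F . . . F . . . → 6 faults.
Under LRU: F F F F F F . . F . . . → 7 faults.
A − B = 6 − 7 = -1.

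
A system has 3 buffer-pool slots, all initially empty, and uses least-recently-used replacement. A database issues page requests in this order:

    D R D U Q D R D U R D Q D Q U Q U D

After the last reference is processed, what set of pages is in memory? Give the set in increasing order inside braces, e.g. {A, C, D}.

D: miss, frames (D)
R: miss, frames (D R)
D: hit
U: miss, frames (R D U)
Q: miss, evict R, frames (D U Q)
D: hit
R: miss, evict U, frames (Q D R)
D: hit
U: miss, evict Q, frames (R D U)
R: hit
D: hit
Q: miss, evict U, frames (R D Q)
D: hit
Q: hit
U: miss, evict R, frames (D Q U)
Q: hit
U: hit
D: hit

{D, Q, U}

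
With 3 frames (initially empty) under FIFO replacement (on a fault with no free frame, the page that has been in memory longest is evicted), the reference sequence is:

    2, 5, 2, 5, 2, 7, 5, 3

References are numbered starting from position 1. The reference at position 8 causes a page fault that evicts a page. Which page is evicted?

pos 1: 2 -> fault, frames (2)
pos 2: 5 -> fault, frames (2 5)
pos 3: 2 -> hit
pos 4: 5 -> hit
pos 5: 2 -> hit
pos 6: 7 -> fault, frames (2 5 7)
pos 7: 5 -> hit
pos 8: 3 -> fault, evict 2, frames (5 7 3)
At position 8, page 2 is evicted.

2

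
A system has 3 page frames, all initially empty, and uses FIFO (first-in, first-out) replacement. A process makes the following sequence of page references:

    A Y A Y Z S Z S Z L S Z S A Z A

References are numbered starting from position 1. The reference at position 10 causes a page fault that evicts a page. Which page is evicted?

Y

pos 1: A: miss, frames (A)
pos 2: Y: miss, frames (A Y)
pos 3: A: hit
pos 4: Y: hit
pos 5: Z: miss, frames (A Y Z)
pos 6: S: miss, evict A, frames (Y Z S)
pos 7: Z: hit
pos 8: S: hit
pos 9: Z: hit
pos 10: L: miss, evict Y, frames (Z S L)
At position 10, page Y is evicted.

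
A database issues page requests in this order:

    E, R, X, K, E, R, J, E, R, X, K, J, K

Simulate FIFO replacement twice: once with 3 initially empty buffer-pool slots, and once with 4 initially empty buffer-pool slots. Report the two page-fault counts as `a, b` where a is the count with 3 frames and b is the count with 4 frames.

9, 10

3 frames: F F F F F F F . . F F . . → 9 faults.
4 frames: F F F F . . F F F F F F . → 10 faults.
10 > 9: adding a frame increased faults — Belady's anomaly.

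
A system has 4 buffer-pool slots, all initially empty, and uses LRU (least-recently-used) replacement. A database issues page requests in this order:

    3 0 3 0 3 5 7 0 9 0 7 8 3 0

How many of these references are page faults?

7

3 -> miss, frames (3)
0 -> miss, frames (3 0)
3 -> hit
0 -> hit
3 -> hit
5 -> miss, frames (0 3 5)
7 -> miss, frames (0 3 5 7)
0 -> hit
9 -> miss, evict 3, frames (5 7 0 9)
0 -> hit
7 -> hit
8 -> miss, evict 5, frames (9 0 7 8)
3 -> miss, evict 9, frames (0 7 8 3)
0 -> hit
Page faults: 7.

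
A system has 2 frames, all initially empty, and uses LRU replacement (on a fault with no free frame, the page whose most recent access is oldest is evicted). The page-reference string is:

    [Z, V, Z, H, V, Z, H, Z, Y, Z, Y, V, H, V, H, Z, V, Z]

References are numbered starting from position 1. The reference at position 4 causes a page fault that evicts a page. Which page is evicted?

V

pos 1: Z → fault, frames [Z]
pos 2: V → fault, frames [Z, V]
pos 3: Z → hit
pos 4: H → fault, evict V, frames [Z, H]
At position 4, page V is evicted.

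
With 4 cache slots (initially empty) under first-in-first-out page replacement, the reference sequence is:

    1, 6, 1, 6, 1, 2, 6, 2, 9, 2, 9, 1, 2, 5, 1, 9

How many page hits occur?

10

1 -> miss, frames {1}
6 -> miss, frames {1,6}
1 -> hit
6 -> hit
1 -> hit
2 -> miss, frames {1,6,2}
6 -> hit
2 -> hit
9 -> miss, frames {1,6,2,9}
2 -> hit
9 -> hit
1 -> hit
2 -> hit
5 -> miss, evict 1, frames {6,2,9,5}
1 -> miss, evict 6, frames {2,9,5,1}
9 -> hit
Hits: 10.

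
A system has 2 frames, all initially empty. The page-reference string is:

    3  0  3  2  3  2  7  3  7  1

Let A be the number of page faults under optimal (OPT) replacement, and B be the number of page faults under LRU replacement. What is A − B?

-1

Under OPT: F F . F . . F . . F → 5 faults.
Under LRU: F F . F . . F F . F → 6 faults.
A − B = 5 − 6 = -1.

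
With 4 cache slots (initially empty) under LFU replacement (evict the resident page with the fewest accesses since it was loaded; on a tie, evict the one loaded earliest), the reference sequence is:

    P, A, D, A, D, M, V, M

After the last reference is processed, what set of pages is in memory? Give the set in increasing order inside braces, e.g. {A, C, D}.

P: miss, frames (P)
A: miss, frames (P A)
D: miss, frames (P A D)
A: hit
D: hit
M: miss, frames (P A D M)
V: miss, evict P, frames (A D M V)
M: hit

{A, D, M, V}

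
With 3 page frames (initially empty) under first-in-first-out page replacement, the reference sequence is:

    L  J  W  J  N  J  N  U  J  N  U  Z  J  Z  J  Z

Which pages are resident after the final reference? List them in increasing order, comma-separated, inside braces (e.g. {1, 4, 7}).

{J, U, Z}

L: miss, frames [L]
J: miss, frames [L, J]
W: miss, frames [L, J, W]
J: hit
N: miss, evict L, frames [J, W, N]
J: hit
N: hit
U: miss, evict J, frames [W, N, U]
J: miss, evict W, frames [N, U, J]
N: hit
U: hit
Z: miss, evict N, frames [U, J, Z]
J: hit
Z: hit
J: hit
Z: hit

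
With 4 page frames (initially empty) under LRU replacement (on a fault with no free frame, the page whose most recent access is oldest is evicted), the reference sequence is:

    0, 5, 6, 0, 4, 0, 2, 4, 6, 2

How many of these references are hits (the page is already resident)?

0 → miss, frames [0]
5 → miss, frames [0, 5]
6 → miss, frames [0, 5, 6]
0 → hit
4 → miss, frames [5, 6, 0, 4]
0 → hit
2 → miss, evict 5, frames [6, 4, 0, 2]
4 → hit
6 → hit
2 → hit
Hits: 5.

5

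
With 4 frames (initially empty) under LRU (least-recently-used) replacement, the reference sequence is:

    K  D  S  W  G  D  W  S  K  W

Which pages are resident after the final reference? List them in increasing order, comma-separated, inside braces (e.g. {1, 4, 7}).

{D, K, S, W}

K: fault, frames [K]
D: fault, frames [K, D]
S: fault, frames [K, D, S]
W: fault, frames [K, D, S, W]
G: fault, evict K, frames [D, S, W, G]
D: hit
W: hit
S: hit
K: fault, evict G, frames [D, W, S, K]
W: hit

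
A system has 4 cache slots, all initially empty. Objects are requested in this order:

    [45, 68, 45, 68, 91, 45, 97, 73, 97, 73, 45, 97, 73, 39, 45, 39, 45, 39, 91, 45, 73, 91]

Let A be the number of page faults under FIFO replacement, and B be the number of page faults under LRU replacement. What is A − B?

Under FIFO: F F . . F . F F . . F . . F . . . . F . . . → 8 faults.
Under LRU: F F . . F . F F . . . . . F . . . . F . . . → 7 faults.
A − B = 8 − 7 = 1.

1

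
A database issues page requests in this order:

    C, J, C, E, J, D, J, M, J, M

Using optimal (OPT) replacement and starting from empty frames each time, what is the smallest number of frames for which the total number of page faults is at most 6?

f=1: 10 faults
f=2: 5 faults
f=3: 5 faults
f=4: 5 faults
f=5: 5 faults
Smallest f with faults ≤ 6 is 2.

2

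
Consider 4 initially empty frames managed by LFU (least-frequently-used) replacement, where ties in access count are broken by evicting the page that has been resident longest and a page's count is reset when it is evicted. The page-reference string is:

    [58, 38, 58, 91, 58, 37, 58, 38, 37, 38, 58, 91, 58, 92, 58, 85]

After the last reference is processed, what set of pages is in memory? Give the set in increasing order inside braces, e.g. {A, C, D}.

58: fault, frames [58]
38: fault, frames [58, 38]
58: hit
91: fault, frames [58, 38, 91]
58: hit
37: fault, frames [58, 38, 91, 37]
58: hit
38: hit
37: hit
38: hit
58: hit
91: hit
58: hit
92: fault, evict 91, frames [58, 38, 37, 92]
58: hit
85: fault, evict 92, frames [58, 38, 37, 85]

{37, 38, 58, 85}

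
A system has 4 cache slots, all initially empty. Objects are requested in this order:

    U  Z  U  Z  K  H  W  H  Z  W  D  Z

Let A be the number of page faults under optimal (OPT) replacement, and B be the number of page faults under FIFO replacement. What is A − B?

Under OPT: F F . . F F F . . . F . → 6 faults.
Under FIFO: F F . . F F F . . . F F → 7 faults.
A − B = 6 − 7 = -1.

-1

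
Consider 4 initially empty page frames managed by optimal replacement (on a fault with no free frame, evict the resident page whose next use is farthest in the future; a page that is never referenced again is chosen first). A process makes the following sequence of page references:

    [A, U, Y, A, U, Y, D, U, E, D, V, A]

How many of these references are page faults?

A: fault, frames [A]
U: fault, frames [A, U]
Y: fault, frames [A, U, Y]
A: hit
U: hit
Y: hit
D: fault, frames [A, U, Y, D]
U: hit
E: fault, evict Y, frames [A, U, D, E]
D: hit
V: fault, evict E, frames [A, U, D, V]
A: hit
Page faults: 6.

6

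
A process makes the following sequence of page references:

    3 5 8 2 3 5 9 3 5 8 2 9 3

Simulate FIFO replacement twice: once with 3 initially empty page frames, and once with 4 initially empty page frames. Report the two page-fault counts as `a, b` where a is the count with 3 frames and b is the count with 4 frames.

10, 11

3 frames: F F F F F F F . . F F . F → 10 faults.
4 frames: F F F F . . F F F F F F F → 11 faults.
11 > 10: adding a frame increased faults — Belady's anomaly.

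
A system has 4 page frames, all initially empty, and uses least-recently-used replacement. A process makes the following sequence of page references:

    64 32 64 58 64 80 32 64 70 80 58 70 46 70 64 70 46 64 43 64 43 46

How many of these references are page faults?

64 → miss, frames {64}
32 → miss, frames {64,32}
64 → hit
58 → miss, frames {32,64,58}
64 → hit
80 → miss, frames {32,58,64,80}
32 → hit
64 → hit
70 → miss, evict 58, frames {80,32,64,70}
80 → hit
58 → miss, evict 32, frames {64,70,80,58}
70 → hit
46 → miss, evict 64, frames {80,58,70,46}
70 → hit
64 → miss, evict 80, frames {58,46,70,64}
70 → hit
46 → hit
64 → hit
43 → miss, evict 58, frames {70,46,64,43}
64 → hit
43 → hit
46 → hit
Page faults: 9.

9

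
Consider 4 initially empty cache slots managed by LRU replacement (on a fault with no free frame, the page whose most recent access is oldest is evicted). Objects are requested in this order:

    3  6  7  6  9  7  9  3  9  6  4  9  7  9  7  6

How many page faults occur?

3 -> fault, frames (3)
6 -> fault, frames (3 6)
7 -> fault, frames (3 6 7)
6 -> hit
9 -> fault, frames (3 7 6 9)
7 -> hit
9 -> hit
3 -> hit
9 -> hit
6 -> hit
4 -> fault, evict 7, frames (3 9 6 4)
9 -> hit
7 -> fault, evict 3, frames (6 4 9 7)
9 -> hit
7 -> hit
6 -> hit
Page faults: 6.

6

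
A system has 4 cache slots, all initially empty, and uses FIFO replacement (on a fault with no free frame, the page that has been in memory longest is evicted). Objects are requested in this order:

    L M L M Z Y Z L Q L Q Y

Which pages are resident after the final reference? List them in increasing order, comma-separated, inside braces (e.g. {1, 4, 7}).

L -> fault, frames [L]
M -> fault, frames [L, M]
L -> hit
M -> hit
Z -> fault, frames [L, M, Z]
Y -> fault, frames [L, M, Z, Y]
Z -> hit
L -> hit
Q -> fault, evict L, frames [M, Z, Y, Q]
L -> fault, evict M, frames [Z, Y, Q, L]
Q -> hit
Y -> hit

{L, Q, Y, Z}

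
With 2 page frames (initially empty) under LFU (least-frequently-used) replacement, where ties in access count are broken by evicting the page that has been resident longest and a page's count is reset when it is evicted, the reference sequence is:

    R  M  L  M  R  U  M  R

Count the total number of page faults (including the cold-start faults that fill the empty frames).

R → miss, frames [R]
M → miss, frames [R, M]
L → miss, evict R, frames [M, L]
M → hit
R → miss, evict L, frames [M, R]
U → miss, evict R, frames [M, U]
M → hit
R → miss, evict U, frames [M, R]
Page faults: 6.

6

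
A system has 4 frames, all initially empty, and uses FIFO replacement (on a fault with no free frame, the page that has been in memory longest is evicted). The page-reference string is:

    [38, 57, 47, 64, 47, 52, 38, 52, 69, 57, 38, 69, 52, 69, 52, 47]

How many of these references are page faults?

38 → miss, frames [38]
57 → miss, frames [38, 57]
47 → miss, frames [38, 57, 47]
64 → miss, frames [38, 57, 47, 64]
47 → hit
52 → miss, evict 38, frames [57, 47, 64, 52]
38 → miss, evict 57, frames [47, 64, 52, 38]
52 → hit
69 → miss, evict 47, frames [64, 52, 38, 69]
57 → miss, evict 64, frames [52, 38, 69, 57]
38 → hit
69 → hit
52 → hit
69 → hit
52 → hit
47 → miss, evict 52, frames [38, 69, 57, 47]
Page faults: 9.

9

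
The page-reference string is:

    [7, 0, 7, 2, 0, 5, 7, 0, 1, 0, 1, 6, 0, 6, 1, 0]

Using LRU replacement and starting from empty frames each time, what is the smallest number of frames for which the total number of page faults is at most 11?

f=1: 16 faults
f=2: 12 faults
f=3: 7 faults
f=4: 6 faults
f=5: 6 faults
f=6: 6 faults
Smallest f with faults ≤ 11 is 3.

3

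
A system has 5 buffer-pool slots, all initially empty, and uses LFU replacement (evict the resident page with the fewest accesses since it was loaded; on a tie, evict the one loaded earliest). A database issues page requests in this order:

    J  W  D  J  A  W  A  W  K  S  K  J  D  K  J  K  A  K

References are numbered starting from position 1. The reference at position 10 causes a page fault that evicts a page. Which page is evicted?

pos 1: J -> miss, frames (J)
pos 2: W -> miss, frames (J W)
pos 3: D -> miss, frames (J W D)
pos 4: J -> hit
pos 5: A -> miss, frames (J W D A)
pos 6: W -> hit
pos 7: A -> hit
pos 8: W -> hit
pos 9: K -> miss, frames (J W D A K)
pos 10: S -> miss, evict D, frames (J W A K S)
At position 10, page D is evicted.

D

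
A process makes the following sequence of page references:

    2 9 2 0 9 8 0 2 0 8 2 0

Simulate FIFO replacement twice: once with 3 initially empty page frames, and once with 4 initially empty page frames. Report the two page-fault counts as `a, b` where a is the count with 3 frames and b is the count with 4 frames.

3 frames: F F . F . F . F . . . . → 5 faults.
4 frames: F F . F . F . . . . . . → 4 faults.
4 < 5: adding a frame reduced faults, as is typical.

5, 4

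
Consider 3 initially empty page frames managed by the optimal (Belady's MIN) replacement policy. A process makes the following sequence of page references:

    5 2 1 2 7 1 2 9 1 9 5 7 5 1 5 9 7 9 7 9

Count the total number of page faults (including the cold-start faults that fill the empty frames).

7

5 -> miss, frames (5)
2 -> miss, frames (5 2)
1 -> miss, frames (5 2 1)
2 -> hit
7 -> miss, evict 5, frames (2 1 7)
1 -> hit
2 -> hit
9 -> miss, evict 2, frames (1 7 9)
1 -> hit
9 -> hit
5 -> miss, evict 9, frames (1 7 5)
7 -> hit
5 -> hit
1 -> hit
5 -> hit
9 -> miss, evict 5, frames (1 7 9)
7 -> hit
9 -> hit
7 -> hit
9 -> hit
Page faults: 7.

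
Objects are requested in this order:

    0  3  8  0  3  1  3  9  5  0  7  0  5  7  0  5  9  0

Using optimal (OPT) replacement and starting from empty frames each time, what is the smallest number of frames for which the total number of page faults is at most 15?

f=1: 18 faults
f=2: 12 faults
f=3: 8 faults
f=4: 7 faults
f=5: 7 faults
f=6: 7 faults
f=7: 7 faults
Smallest f with faults ≤ 15 is 2.

2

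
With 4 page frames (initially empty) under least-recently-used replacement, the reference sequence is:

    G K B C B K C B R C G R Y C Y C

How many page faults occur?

7

G → fault, frames (G)
K → fault, frames (G K)
B → fault, frames (G K B)
C → fault, frames (G K B C)
B → hit
K → hit
C → hit
B → hit
R → fault, evict G, frames (K C B R)
C → hit
G → fault, evict K, frames (B R C G)
R → hit
Y → fault, evict B, frames (C G R Y)
C → hit
Y → hit
C → hit
Page faults: 7.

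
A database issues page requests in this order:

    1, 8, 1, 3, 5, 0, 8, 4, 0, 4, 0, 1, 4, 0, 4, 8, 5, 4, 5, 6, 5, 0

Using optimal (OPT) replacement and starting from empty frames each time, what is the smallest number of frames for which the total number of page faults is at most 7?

5

f=1: 22 faults
f=2: 12 faults
f=3: 9 faults
f=4: 8 faults
f=5: 7 faults
f=6: 7 faults
f=7: 7 faults
Smallest f with faults ≤ 7 is 5.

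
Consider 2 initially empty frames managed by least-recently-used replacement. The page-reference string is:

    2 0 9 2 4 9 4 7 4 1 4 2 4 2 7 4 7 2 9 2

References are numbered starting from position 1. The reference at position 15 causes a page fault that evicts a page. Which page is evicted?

pos 1: 2 → fault, frames (2)
pos 2: 0 → fault, frames (2 0)
pos 3: 9 → fault, evict 2, frames (0 9)
pos 4: 2 → fault, evict 0, frames (9 2)
pos 5: 4 → fault, evict 9, frames (2 4)
pos 6: 9 → fault, evict 2, frames (4 9)
pos 7: 4 → hit
pos 8: 7 → fault, evict 9, frames (4 7)
pos 9: 4 → hit
pos 10: 1 → fault, evict 7, frames (4 1)
pos 11: 4 → hit
pos 12: 2 → fault, evict 1, frames (4 2)
pos 13: 4 → hit
pos 14: 2 → hit
pos 15: 7 → fault, evict 4, frames (2 7)
At position 15, page 4 is evicted.

4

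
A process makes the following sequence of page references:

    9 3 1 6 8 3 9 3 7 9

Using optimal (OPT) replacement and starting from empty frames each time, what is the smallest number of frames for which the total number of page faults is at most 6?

f=1: 10 faults
f=2: 7 faults
f=3: 6 faults
f=4: 6 faults
f=5: 6 faults
f=6: 6 faults
Smallest f with faults ≤ 6 is 3.

3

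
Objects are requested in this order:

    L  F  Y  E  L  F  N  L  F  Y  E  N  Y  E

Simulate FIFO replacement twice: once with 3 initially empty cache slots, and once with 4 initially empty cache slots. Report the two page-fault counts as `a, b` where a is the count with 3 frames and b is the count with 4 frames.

3 frames: F F F F F F F . . F F . . . → 9 faults.
4 frames: F F F F . . F F F F F F . . → 10 faults.
10 > 9: adding a frame increased faults — Belady's anomaly.

9, 10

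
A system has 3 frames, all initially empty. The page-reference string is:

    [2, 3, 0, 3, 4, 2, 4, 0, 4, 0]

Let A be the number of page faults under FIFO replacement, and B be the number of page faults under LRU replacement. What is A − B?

-1

Under FIFO: F F F . F F . . . . → 5 faults.
Under LRU: F F F . F F . F . . → 6 faults.
A − B = 5 − 6 = -1.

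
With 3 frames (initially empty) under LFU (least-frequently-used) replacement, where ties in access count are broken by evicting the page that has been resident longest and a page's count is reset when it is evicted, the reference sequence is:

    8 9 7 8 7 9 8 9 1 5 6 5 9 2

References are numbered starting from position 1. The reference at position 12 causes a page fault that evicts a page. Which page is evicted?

6

pos 1: 8 -> miss, frames [8]
pos 2: 9 -> miss, frames [8, 9]
pos 3: 7 -> miss, frames [8, 9, 7]
pos 4: 8 -> hit
pos 5: 7 -> hit
pos 6: 9 -> hit
pos 7: 8 -> hit
pos 8: 9 -> hit
pos 9: 1 -> miss, evict 7, frames [8, 9, 1]
pos 10: 5 -> miss, evict 1, frames [8, 9, 5]
pos 11: 6 -> miss, evict 5, frames [8, 9, 6]
pos 12: 5 -> miss, evict 6, frames [8, 9, 5]
At position 12, page 6 is evicted.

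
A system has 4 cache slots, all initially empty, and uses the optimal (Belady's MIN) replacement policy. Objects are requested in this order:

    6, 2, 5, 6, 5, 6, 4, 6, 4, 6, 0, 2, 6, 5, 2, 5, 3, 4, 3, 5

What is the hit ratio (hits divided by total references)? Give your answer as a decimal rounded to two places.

0.65

6: fault, frames [6]
2: fault, frames [6, 2]
5: fault, frames [6, 2, 5]
6: hit
5: hit
6: hit
4: fault, frames [6, 2, 5, 4]
6: hit
4: hit
6: hit
0: fault, evict 4, frames [6, 2, 5, 0]
2: hit
6: hit
5: hit
2: hit
5: hit
3: fault, evict 0, frames [6, 2, 5, 3]
4: fault, evict 2, frames [6, 5, 3, 4]
3: hit
5: hit
Hits: 13 of 20 references → 13/20 = 0.6500.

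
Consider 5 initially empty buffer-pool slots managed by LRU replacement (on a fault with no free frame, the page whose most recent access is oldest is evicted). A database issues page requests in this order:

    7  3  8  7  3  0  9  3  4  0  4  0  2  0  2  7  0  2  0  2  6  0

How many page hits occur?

13

7 -> fault, frames [7]
3 -> fault, frames [7, 3]
8 -> fault, frames [7, 3, 8]
7 -> hit
3 -> hit
0 -> fault, frames [8, 7, 3, 0]
9 -> fault, frames [8, 7, 3, 0, 9]
3 -> hit
4 -> fault, evict 8, frames [7, 0, 9, 3, 4]
0 -> hit
4 -> hit
0 -> hit
2 -> fault, evict 7, frames [9, 3, 4, 0, 2]
0 -> hit
2 -> hit
7 -> fault, evict 9, frames [3, 4, 0, 2, 7]
0 -> hit
2 -> hit
0 -> hit
2 -> hit
6 -> fault, evict 3, frames [4, 7, 0, 2, 6]
0 -> hit
Hits: 13.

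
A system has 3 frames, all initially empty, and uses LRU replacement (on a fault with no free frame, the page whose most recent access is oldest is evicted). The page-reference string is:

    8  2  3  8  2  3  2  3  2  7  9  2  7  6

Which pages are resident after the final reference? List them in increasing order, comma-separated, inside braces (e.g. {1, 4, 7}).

{2, 6, 7}

8: fault, frames {8}
2: fault, frames {8,2}
3: fault, frames {8,2,3}
8: hit
2: hit
3: hit
2: hit
3: hit
2: hit
7: fault, evict 8, frames {3,2,7}
9: fault, evict 3, frames {2,7,9}
2: hit
7: hit
6: fault, evict 9, frames {2,7,6}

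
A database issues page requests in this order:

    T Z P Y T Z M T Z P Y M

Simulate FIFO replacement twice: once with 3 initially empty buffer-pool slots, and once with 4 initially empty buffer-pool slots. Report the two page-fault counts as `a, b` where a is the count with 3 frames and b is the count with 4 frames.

9, 10

3 frames: F F F F F F F . . F F . → 9 faults.
4 frames: F F F F . . F F F F F F → 10 faults.
10 > 9: adding a frame increased faults — Belady's anomaly.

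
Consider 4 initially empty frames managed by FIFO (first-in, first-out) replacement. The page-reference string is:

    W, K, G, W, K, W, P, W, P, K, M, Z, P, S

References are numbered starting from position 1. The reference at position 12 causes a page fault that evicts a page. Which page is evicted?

K

pos 1: W → miss, frames (W)
pos 2: K → miss, frames (W K)
pos 3: G → miss, frames (W K G)
pos 4: W → hit
pos 5: K → hit
pos 6: W → hit
pos 7: P → miss, frames (W K G P)
pos 8: W → hit
pos 9: P → hit
pos 10: K → hit
pos 11: M → miss, evict W, frames (K G P M)
pos 12: Z → miss, evict K, frames (G P M Z)
At position 12, page K is evicted.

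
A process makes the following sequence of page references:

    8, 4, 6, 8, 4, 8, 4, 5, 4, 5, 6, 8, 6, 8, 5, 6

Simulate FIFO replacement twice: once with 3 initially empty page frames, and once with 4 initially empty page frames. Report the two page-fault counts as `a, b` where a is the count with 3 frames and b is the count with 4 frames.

5, 4

3 frames: F F F . . . . F . . . F . . . . → 5 faults.
4 frames: F F F . . . . F . . . . . . . . → 4 faults.
4 < 5: adding a frame reduced faults, as is typical.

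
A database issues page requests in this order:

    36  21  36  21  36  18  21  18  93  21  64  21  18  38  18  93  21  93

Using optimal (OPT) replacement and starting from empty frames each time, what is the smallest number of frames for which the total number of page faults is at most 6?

4

f=1: 18 faults
f=2: 9 faults
f=3: 7 faults
f=4: 6 faults
f=5: 6 faults
f=6: 6 faults
Smallest f with faults ≤ 6 is 4.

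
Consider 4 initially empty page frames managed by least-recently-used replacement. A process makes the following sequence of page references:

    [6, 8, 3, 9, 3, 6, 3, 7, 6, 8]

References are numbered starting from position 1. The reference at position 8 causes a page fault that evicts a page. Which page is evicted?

8

pos 1: 6 → fault, frames (6)
pos 2: 8 → fault, frames (6 8)
pos 3: 3 → fault, frames (6 8 3)
pos 4: 9 → fault, frames (6 8 3 9)
pos 5: 3 → hit
pos 6: 6 → hit
pos 7: 3 → hit
pos 8: 7 → fault, evict 8, frames (9 6 3 7)
At position 8, page 8 is evicted.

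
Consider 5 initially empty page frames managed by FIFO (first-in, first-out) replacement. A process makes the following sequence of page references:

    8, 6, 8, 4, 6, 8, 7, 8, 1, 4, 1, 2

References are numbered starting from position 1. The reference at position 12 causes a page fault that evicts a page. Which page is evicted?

pos 1: 8: fault, frames {8}
pos 2: 6: fault, frames {8,6}
pos 3: 8: hit
pos 4: 4: fault, frames {8,6,4}
pos 5: 6: hit
pos 6: 8: hit
pos 7: 7: fault, frames {8,6,4,7}
pos 8: 8: hit
pos 9: 1: fault, frames {8,6,4,7,1}
pos 10: 4: hit
pos 11: 1: hit
pos 12: 2: fault, evict 8, frames {6,4,7,1,2}
At position 12, page 8 is evicted.

8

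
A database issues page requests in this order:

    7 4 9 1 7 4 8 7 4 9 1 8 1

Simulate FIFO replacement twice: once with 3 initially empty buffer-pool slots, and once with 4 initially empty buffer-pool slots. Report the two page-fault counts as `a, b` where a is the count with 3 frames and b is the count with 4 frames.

9, 10

3 frames: F F F F F F F . . F F . . → 9 faults.
4 frames: F F F F . . F F F F F F . → 10 faults.
10 > 9: adding a frame increased faults — Belady's anomaly.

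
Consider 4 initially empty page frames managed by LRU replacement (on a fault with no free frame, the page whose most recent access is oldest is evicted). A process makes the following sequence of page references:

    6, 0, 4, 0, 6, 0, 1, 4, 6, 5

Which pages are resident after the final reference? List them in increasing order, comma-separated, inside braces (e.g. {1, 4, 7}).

{1, 4, 5, 6}

6 → fault, frames [6]
0 → fault, frames [6, 0]
4 → fault, frames [6, 0, 4]
0 → hit
6 → hit
0 → hit
1 → fault, frames [4, 6, 0, 1]
4 → hit
6 → hit
5 → fault, evict 0, frames [1, 4, 6, 5]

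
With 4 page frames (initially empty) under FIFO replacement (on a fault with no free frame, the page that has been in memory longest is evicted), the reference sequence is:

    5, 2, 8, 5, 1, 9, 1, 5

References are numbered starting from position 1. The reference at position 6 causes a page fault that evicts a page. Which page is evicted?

5

pos 1: 5: miss, frames [5]
pos 2: 2: miss, frames [5, 2]
pos 3: 8: miss, frames [5, 2, 8]
pos 4: 5: hit
pos 5: 1: miss, frames [5, 2, 8, 1]
pos 6: 9: miss, evict 5, frames [2, 8, 1, 9]
At position 6, page 5 is evicted.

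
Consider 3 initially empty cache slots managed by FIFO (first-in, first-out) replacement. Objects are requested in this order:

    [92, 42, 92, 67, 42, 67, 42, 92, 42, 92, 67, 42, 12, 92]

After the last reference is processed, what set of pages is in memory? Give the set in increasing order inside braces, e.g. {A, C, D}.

92: fault, frames {92}
42: fault, frames {92,42}
92: hit
67: fault, frames {92,42,67}
42: hit
67: hit
42: hit
92: hit
42: hit
92: hit
67: hit
42: hit
12: fault, evict 92, frames {42,67,12}
92: fault, evict 42, frames {67,12,92}

{12, 67, 92}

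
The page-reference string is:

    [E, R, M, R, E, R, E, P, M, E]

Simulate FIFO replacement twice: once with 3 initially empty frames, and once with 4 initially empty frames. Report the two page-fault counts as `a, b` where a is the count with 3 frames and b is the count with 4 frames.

3 frames: F F F . . . . F . F → 5 faults.
4 frames: F F F . . . . F . . → 4 faults.
4 < 5: adding a frame reduced faults, as is typical.

5, 4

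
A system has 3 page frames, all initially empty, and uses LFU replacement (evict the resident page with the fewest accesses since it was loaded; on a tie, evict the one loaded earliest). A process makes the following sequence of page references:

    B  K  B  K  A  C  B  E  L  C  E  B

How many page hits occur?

B -> fault, frames {B}
K -> fault, frames {B,K}
B -> hit
K -> hit
A -> fault, frames {B,K,A}
C -> fault, evict A, frames {B,K,C}
B -> hit
E -> fault, evict C, frames {B,K,E}
L -> fault, evict E, frames {B,K,L}
C -> fault, evict L, frames {B,K,C}
E -> fault, evict C, frames {B,K,E}
B -> hit
Hits: 4.

4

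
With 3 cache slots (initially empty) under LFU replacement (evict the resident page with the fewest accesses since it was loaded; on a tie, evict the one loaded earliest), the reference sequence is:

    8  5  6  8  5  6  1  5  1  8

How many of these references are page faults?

5

8 → fault, frames (8)
5 → fault, frames (8 5)
6 → fault, frames (8 5 6)
8 → hit
5 → hit
6 → hit
1 → fault, evict 8, frames (5 6 1)
5 → hit
1 → hit
8 → fault, evict 6, frames (5 1 8)
Page faults: 5.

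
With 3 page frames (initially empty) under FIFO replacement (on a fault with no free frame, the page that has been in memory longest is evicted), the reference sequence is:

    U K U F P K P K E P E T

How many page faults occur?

6

U → miss, frames {U}
K → miss, frames {U,K}
U → hit
F → miss, frames {U,K,F}
P → miss, evict U, frames {K,F,P}
K → hit
P → hit
K → hit
E → miss, evict K, frames {F,P,E}
P → hit
E → hit
T → miss, evict F, frames {P,E,T}
Page faults: 6.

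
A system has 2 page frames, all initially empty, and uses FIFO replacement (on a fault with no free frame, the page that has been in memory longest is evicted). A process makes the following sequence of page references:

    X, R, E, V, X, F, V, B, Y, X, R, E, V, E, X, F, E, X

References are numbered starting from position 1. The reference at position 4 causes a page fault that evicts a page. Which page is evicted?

pos 1: X -> miss, frames [X]
pos 2: R -> miss, frames [X, R]
pos 3: E -> miss, evict X, frames [R, E]
pos 4: V -> miss, evict R, frames [E, V]
At position 4, page R is evicted.

R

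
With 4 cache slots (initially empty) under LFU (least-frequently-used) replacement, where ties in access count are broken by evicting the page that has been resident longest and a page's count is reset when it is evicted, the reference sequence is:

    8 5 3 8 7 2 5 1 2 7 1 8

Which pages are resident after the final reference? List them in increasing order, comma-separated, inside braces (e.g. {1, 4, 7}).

8: miss, frames {8}
5: miss, frames {8,5}
3: miss, frames {8,5,3}
8: hit
7: miss, frames {8,5,3,7}
2: miss, evict 5, frames {8,3,7,2}
5: miss, evict 3, frames {8,7,2,5}
1: miss, evict 7, frames {8,2,5,1}
2: hit
7: miss, evict 5, frames {8,2,1,7}
1: hit
8: hit

{1, 2, 7, 8}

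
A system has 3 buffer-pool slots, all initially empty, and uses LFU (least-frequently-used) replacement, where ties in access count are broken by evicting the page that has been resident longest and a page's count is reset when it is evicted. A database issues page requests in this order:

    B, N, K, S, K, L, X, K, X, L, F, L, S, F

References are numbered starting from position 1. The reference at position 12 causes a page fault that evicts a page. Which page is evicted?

pos 1: B → miss, frames (B)
pos 2: N → miss, frames (B N)
pos 3: K → miss, frames (B N K)
pos 4: S → miss, evict B, frames (N K S)
pos 5: K → hit
pos 6: L → miss, evict N, frames (K S L)
pos 7: X → miss, evict S, frames (K L X)
pos 8: K → hit
pos 9: X → hit
pos 10: L → hit
pos 11: F → miss, evict L, frames (K X F)
pos 12: L → miss, evict F, frames (K X L)
At position 12, page F is evicted.

F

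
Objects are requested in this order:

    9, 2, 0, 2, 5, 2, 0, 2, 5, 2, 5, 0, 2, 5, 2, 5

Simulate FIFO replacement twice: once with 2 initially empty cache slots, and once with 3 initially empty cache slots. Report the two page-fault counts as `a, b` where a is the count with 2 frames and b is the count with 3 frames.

11, 4

2 frames: F F F . F F F . F F . F . F F . → 11 faults.
3 frames: F F F . F . . . . . . . . . . . → 4 faults.
4 < 11: adding a frame reduced faults, as is typical.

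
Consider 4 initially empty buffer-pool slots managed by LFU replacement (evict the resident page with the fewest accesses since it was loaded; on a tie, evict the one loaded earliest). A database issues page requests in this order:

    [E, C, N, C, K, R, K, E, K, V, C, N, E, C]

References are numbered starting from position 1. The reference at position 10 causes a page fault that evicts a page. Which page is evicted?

pos 1: E -> miss, frames [E]
pos 2: C -> miss, frames [E, C]
pos 3: N -> miss, frames [E, C, N]
pos 4: C -> hit
pos 5: K -> miss, frames [E, C, N, K]
pos 6: R -> miss, evict E, frames [C, N, K, R]
pos 7: K -> hit
pos 8: E -> miss, evict N, frames [C, K, R, E]
pos 9: K -> hit
pos 10: V -> miss, evict R, frames [C, K, E, V]
At position 10, page R is evicted.

R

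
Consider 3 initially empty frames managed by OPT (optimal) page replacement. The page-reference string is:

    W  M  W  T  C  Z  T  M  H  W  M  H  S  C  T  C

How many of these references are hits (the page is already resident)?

6

W -> fault, frames (W)
M -> fault, frames (W M)
W -> hit
T -> fault, frames (W M T)
C -> fault, evict W, frames (M T C)
Z -> fault, evict C, frames (M T Z)
T -> hit
M -> hit
H -> fault, evict Z, frames (M T H)
W -> fault, evict T, frames (M H W)
M -> hit
H -> hit
S -> fault, evict W, frames (M H S)
C -> fault, evict S, frames (M H C)
T -> fault, evict H, frames (M C T)
C -> hit
Hits: 6.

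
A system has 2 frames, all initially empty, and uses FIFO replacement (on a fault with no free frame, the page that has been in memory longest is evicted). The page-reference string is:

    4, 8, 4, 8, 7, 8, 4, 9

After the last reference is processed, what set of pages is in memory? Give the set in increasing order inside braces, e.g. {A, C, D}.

{4, 9}

4: fault, frames [4]
8: fault, frames [4, 8]
4: hit
8: hit
7: fault, evict 4, frames [8, 7]
8: hit
4: fault, evict 8, frames [7, 4]
9: fault, evict 7, frames [4, 9]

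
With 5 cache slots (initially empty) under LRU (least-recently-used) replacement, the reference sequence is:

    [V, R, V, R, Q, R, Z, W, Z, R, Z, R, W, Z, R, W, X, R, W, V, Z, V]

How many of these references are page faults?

V: fault, frames [V]
R: fault, frames [V, R]
V: hit
R: hit
Q: fault, frames [V, R, Q]
R: hit
Z: fault, frames [V, Q, R, Z]
W: fault, frames [V, Q, R, Z, W]
Z: hit
R: hit
Z: hit
R: hit
W: hit
Z: hit
R: hit
W: hit
X: fault, evict V, frames [Q, Z, R, W, X]
R: hit
W: hit
V: fault, evict Q, frames [Z, X, R, W, V]
Z: hit
V: hit
Page faults: 7.

7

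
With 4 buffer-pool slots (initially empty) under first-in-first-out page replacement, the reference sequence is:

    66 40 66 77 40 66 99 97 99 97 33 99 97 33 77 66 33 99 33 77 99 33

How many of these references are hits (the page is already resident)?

13

66 → fault, frames (66)
40 → fault, frames (66 40)
66 → hit
77 → fault, frames (66 40 77)
40 → hit
66 → hit
99 → fault, frames (66 40 77 99)
97 → fault, evict 66, frames (40 77 99 97)
99 → hit
97 → hit
33 → fault, evict 40, frames (77 99 97 33)
99 → hit
97 → hit
33 → hit
77 → hit
66 → fault, evict 77, frames (99 97 33 66)
33 → hit
99 → hit
33 → hit
77 → fault, evict 99, frames (97 33 66 77)
99 → fault, evict 97, frames (33 66 77 99)
33 → hit
Hits: 13.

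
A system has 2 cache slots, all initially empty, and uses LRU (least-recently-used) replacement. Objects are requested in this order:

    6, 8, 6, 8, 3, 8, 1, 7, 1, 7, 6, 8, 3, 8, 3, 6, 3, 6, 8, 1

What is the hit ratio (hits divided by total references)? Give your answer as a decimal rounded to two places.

0.45

6 -> fault, frames [6]
8 -> fault, frames [6, 8]
6 -> hit
8 -> hit
3 -> fault, evict 6, frames [8, 3]
8 -> hit
1 -> fault, evict 3, frames [8, 1]
7 -> fault, evict 8, frames [1, 7]
1 -> hit
7 -> hit
6 -> fault, evict 1, frames [7, 6]
8 -> fault, evict 7, frames [6, 8]
3 -> fault, evict 6, frames [8, 3]
8 -> hit
3 -> hit
6 -> fault, evict 8, frames [3, 6]
3 -> hit
6 -> hit
8 -> fault, evict 3, frames [6, 8]
1 -> fault, evict 6, frames [8, 1]
Hits: 9 of 20 references → 9/20 = 0.4500.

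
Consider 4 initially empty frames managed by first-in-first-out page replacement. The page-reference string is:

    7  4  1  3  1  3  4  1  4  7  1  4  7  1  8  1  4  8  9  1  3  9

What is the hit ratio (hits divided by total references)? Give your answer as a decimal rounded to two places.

0.73

7 → miss, frames {7}
4 → miss, frames {7,4}
1 → miss, frames {7,4,1}
3 → miss, frames {7,4,1,3}
1 → hit
3 → hit
4 → hit
1 → hit
4 → hit
7 → hit
1 → hit
4 → hit
7 → hit
1 → hit
8 → miss, evict 7, frames {4,1,3,8}
1 → hit
4 → hit
8 → hit
9 → miss, evict 4, frames {1,3,8,9}
1 → hit
3 → hit
9 → hit
Hits: 16 of 22 references → 16/22 = 0.7273.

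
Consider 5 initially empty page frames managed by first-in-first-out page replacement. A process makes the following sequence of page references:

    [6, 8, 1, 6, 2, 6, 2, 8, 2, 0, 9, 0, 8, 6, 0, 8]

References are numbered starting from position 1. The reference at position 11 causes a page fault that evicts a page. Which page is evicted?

pos 1: 6 -> miss, frames [6]
pos 2: 8 -> miss, frames [6, 8]
pos 3: 1 -> miss, frames [6, 8, 1]
pos 4: 6 -> hit
pos 5: 2 -> miss, frames [6, 8, 1, 2]
pos 6: 6 -> hit
pos 7: 2 -> hit
pos 8: 8 -> hit
pos 9: 2 -> hit
pos 10: 0 -> miss, frames [6, 8, 1, 2, 0]
pos 11: 9 -> miss, evict 6, frames [8, 1, 2, 0, 9]
At position 11, page 6 is evicted.

6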